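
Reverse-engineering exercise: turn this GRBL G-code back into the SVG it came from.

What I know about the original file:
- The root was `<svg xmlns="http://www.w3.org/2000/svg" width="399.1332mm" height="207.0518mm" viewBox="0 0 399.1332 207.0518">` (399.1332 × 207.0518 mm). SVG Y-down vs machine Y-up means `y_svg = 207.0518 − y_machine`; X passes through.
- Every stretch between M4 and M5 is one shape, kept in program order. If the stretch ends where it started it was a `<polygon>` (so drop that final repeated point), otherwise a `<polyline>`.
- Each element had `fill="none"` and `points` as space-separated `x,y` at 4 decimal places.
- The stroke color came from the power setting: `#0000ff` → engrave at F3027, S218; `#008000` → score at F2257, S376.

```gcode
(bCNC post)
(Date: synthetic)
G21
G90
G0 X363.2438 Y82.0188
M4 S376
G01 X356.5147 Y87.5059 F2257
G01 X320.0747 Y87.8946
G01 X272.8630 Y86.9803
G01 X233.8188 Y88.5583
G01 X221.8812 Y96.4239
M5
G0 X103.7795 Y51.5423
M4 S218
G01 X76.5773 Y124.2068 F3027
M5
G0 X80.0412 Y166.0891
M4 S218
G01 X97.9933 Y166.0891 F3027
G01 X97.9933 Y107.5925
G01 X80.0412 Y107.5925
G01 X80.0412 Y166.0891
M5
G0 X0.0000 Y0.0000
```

<svg xmlns="http://www.w3.org/2000/svg" width="399.1332mm" height="207.0518mm" viewBox="0 0 399.1332 207.0518">
  <polyline points="363.2438,125.0330 356.5147,119.5459 320.0747,119.1572 272.8630,120.0715 233.8188,118.4935 221.8812,110.6279" fill="none" stroke="#008000"/>
  <polyline points="103.7795,155.5095 76.5773,82.8450" fill="none" stroke="#0000ff"/>
  <polygon points="80.0412,40.9627 97.9933,40.9627 97.9933,99.4593 80.0412,99.4593" fill="none" stroke="#0000ff"/>
</svg>

Each laser-on run becomes one SVG element. Flip Y back into SVG space with y_svg = 207.0518 − y_machine.

Run 1: power S376 maps to stroke `#008000` (score). The run is open, so emit a `<polyline>` with points (Y-flipped): 363.2438,125.0330 356.5147,119.5459 320.0747,119.1572 272.8630,120.0715 233.8188,118.4935 221.8812,110.6279.

Run 2: power S218 maps to stroke `#0000ff` (engrave). The run is open, so emit a `<polyline>` with points (Y-flipped): 103.7795,155.5095 76.5773,82.8450.

Run 3: the run's S218 means `#0000ff` (engrave). The run returns to its start, so emit a `<polygon>` with points (Y-flipped): 80.0412,40.9627 97.9933,40.9627 97.9933,99.4593 80.0412,99.4593.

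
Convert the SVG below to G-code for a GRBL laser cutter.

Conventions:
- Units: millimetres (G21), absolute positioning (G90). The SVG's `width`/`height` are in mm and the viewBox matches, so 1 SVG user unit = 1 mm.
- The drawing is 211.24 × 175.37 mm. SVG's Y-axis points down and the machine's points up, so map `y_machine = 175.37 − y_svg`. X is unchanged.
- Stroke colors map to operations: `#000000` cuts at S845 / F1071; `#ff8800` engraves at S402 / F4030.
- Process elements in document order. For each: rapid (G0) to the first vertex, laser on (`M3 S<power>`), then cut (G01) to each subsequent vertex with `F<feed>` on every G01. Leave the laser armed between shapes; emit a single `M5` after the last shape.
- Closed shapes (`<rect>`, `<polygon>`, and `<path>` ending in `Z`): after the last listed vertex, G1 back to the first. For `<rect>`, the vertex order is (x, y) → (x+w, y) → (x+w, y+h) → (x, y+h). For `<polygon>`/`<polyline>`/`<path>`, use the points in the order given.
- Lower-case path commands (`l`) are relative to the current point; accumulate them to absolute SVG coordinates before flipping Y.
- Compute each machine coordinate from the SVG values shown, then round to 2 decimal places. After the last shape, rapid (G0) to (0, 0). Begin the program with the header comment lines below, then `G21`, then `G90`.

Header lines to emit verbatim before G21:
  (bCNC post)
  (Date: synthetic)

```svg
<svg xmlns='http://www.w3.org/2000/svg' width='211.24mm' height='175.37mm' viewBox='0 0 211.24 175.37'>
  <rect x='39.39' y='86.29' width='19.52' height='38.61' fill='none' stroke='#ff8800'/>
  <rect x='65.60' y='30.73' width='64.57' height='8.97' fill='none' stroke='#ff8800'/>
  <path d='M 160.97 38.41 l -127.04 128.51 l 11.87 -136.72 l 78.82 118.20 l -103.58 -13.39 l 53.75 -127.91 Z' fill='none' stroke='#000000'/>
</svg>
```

Since the viewBox matches the mm dimensions, user units are millimetres directly. The only transform is the Y-flip y_m = 175.37 − y_svg.

Shape 1 is a rectangle drawn with `<rect>`. Its stroke #ff8800 means engrave at S402, F4030. After flipping Y the toolpath is (39.39,89.08) → (58.91,89.08) → (58.91,50.47) → (39.39,50.47) → (39.39,89.08), returning to the start.

Shape 2 is a rectangle drawn with `<rect>`. Its stroke #ff8800 means engrave at S402, F4030. After flipping Y the toolpath is (65.60,144.64) → (130.17,144.64) → (130.17,135.67) → (65.60,135.67) → (65.60,144.64), returning to the start.

Shape 3 is a closed polygon drawn with `<path>`. Its stroke #000000 means cut at S845, F1071. After flipping Y the toolpath is (160.97,136.96) → (33.93,8.45) → (45.80,145.17) → (124.62,26.97) → (21.04,40.36) → (74.79,168.27) → (160.97,136.96), returning to the start.

(bCNC post)
(Date: synthetic)
G21
G90
G0 X39.39 Y89.08
M3 S402
G01 X58.91 Y89.08 F4030
G01 X58.91 Y50.47 F4030
G01 X39.39 Y50.47 F4030
G01 X39.39 Y89.08 F4030
G0 X65.60 Y144.64
M3 S402
G01 X130.17 Y144.64 F4030
G01 X130.17 Y135.67 F4030
G01 X65.60 Y135.67 F4030
G01 X65.60 Y144.64 F4030
G0 X160.97 Y136.96
M3 S845
G01 X33.93 Y8.45 F1071
G01 X45.80 Y145.17 F1071
G01 X124.62 Y26.97 F1071
G01 X21.04 Y40.36 F1071
G01 X74.79 Y168.27 F1071
G01 X160.97 Y136.96 F1071
M5
G0 X0.00 Y0.00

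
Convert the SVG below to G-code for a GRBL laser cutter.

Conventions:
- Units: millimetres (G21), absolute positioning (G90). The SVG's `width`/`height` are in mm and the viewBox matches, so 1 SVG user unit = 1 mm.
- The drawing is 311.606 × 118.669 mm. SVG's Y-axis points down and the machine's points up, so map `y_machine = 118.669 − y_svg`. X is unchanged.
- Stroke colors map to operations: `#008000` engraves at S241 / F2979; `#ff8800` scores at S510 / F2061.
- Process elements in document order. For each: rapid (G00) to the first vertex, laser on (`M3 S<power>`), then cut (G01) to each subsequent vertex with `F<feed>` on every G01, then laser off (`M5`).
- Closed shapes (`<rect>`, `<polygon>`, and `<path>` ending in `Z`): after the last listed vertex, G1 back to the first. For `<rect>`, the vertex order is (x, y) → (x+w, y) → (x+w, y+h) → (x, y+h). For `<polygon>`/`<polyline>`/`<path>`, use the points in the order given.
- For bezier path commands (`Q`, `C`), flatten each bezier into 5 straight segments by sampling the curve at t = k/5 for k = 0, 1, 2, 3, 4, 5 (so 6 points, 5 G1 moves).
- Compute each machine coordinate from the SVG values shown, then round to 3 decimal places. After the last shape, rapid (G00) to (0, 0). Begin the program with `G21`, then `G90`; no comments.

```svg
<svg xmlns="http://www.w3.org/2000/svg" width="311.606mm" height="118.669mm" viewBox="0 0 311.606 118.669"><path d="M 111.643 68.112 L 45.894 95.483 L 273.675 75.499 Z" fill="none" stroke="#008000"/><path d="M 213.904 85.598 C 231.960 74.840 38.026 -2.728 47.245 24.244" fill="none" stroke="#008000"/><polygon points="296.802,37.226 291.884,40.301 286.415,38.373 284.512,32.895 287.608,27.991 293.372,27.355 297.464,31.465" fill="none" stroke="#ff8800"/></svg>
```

G21
G90
G00 X111.643 Y50.557
M3 S241
G01 X45.894 Y23.186 F2979
G01 X273.675 Y43.170 F2979
G01 X111.643 Y50.557 F2979
M5
G00 X213.904 Y33.071
M3 S241
G01 X202.620 Y46.172 F2979
G01 X160.385 Y67.083 F2979
G01 X107.126 Y87.579 F2979
G01 X62.771 Y99.434 F2979
G01 X47.245 Y94.425 F2979
M5
G00 X296.802 Y81.443
M3 S510
G01 X291.884 Y78.368 F2061
G01 X286.415 Y80.296 F2061
G01 X284.512 Y85.774 F2061
G01 X287.608 Y90.678 F2061
G01 X293.372 Y91.314 F2061
G01 X297.464 Y87.204 F2061
G01 X296.802 Y81.443 F2061
M5
G00 X0.000 Y0.000

Since the viewBox matches the mm dimensions, user units are millimetres directly. The only transform is the Y-flip y_m = 118.669 − y_svg.

Shape 1 is a closed polygon drawn with `<path>`. Its stroke #008000 means engrave at S241, F2979. After flipping Y the toolpath is (111.643,50.557) → (45.894,23.186) → (273.675,43.170) → (111.643,50.557), returning to the start.

Shape 2 is a cubic bezier drawn with `<path>`. Its stroke #008000 means engrave at S241, F2979. After flipping Y the toolpath is (213.904,33.071) → (202.620,46.172) → (160.385,67.083) → (107.126,87.579) → (62.771,99.434) → (47.245,94.425).

Shape 3 is a regular polygon drawn with `<polygon>`. Its stroke #ff8800 means score at S510, F2061. After flipping Y the toolpath is (296.802,81.443) → (291.884,78.368) → (286.415,80.296) → (284.512,85.774) → (287.608,90.678) → (293.372,91.314) → (297.464,87.204) → (296.802,81.443), returning to the start.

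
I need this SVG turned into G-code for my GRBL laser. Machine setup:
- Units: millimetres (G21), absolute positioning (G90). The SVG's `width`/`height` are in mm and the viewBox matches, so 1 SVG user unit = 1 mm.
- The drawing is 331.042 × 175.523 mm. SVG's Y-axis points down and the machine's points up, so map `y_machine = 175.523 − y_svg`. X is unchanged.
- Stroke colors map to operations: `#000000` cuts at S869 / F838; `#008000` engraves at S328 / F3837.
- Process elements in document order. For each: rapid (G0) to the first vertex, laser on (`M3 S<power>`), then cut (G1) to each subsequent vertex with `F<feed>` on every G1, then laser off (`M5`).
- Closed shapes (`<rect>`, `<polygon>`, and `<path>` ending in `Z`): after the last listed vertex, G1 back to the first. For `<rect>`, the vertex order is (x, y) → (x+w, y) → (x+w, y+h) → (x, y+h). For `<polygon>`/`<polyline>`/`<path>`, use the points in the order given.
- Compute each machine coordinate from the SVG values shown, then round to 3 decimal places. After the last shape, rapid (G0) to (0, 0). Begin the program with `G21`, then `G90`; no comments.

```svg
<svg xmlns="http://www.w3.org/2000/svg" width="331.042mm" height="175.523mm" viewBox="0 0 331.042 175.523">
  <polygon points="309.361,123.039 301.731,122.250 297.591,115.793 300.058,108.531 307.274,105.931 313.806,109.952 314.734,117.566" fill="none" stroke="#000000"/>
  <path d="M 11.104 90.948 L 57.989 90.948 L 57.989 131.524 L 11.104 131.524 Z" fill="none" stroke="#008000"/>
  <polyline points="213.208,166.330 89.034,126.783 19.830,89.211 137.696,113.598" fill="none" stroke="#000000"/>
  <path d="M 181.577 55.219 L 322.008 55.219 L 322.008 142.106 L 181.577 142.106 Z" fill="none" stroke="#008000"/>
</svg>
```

G21
G90
G0 X309.361 Y52.484
M3 S869
G1 X301.731 Y53.273 F838
G1 X297.591 Y59.730 F838
G1 X300.058 Y66.992 F838
G1 X307.274 Y69.592 F838
G1 X313.806 Y65.571 F838
G1 X314.734 Y57.957 F838
G1 X309.361 Y52.484 F838
M5
G0 X11.104 Y84.575
M3 S328
G1 X57.989 Y84.575 F3837
G1 X57.989 Y43.999 F3837
G1 X11.104 Y43.999 F3837
G1 X11.104 Y84.575 F3837
M5
G0 X213.208 Y9.193
M3 S869
G1 X89.034 Y48.740 F838
G1 X19.830 Y86.312 F838
G1 X137.696 Y61.925 F838
M5
G0 X181.577 Y120.304
M3 S328
G1 X322.008 Y120.304 F3837
G1 X322.008 Y33.417 F3837
G1 X181.577 Y33.417 F3837
G1 X181.577 Y120.304 F3837
M5
G0 X0.000 Y0.000

viewBox `0 0 331.042 175.523` with mm width/height → 1 unit = 1 mm. Flip: y_m = 175.523 − y_svg.

**Shape 1** — `<polygon>` regular polygon, stroke `#000000` → cut (S869, F838). Machine vertices: (309.361,52.484) → (301.731,53.273) → (297.591,59.730) → (300.058,66.992) → (307.274,69.592) → (313.806,65.571) → (314.734,57.957) → (309.361,52.484). Closed: final G1 returns to the first vertex.

**Shape 2** — `<path>` rectangle, stroke `#008000` → engrave (S328, F3837). Machine vertices: (11.104,84.575) → (57.989,84.575) → (57.989,43.999) → (11.104,43.999) → (11.104,84.575). Closed: final G1 returns to the first vertex.

**Shape 3** — `<polyline>` open polyline, stroke `#000000` → cut (S869, F838). Machine vertices: (213.208,9.193) → (89.034,48.740) → (19.830,86.312) → (137.696,61.925). Open path.

**Shape 4** — `<path>` rectangle, stroke `#008000` → engrave (S328, F3837). Machine vertices: (181.577,120.304) → (322.008,120.304) → (322.008,33.417) → (181.577,33.417) → (181.577,120.304). Closed: final G1 returns to the first vertex.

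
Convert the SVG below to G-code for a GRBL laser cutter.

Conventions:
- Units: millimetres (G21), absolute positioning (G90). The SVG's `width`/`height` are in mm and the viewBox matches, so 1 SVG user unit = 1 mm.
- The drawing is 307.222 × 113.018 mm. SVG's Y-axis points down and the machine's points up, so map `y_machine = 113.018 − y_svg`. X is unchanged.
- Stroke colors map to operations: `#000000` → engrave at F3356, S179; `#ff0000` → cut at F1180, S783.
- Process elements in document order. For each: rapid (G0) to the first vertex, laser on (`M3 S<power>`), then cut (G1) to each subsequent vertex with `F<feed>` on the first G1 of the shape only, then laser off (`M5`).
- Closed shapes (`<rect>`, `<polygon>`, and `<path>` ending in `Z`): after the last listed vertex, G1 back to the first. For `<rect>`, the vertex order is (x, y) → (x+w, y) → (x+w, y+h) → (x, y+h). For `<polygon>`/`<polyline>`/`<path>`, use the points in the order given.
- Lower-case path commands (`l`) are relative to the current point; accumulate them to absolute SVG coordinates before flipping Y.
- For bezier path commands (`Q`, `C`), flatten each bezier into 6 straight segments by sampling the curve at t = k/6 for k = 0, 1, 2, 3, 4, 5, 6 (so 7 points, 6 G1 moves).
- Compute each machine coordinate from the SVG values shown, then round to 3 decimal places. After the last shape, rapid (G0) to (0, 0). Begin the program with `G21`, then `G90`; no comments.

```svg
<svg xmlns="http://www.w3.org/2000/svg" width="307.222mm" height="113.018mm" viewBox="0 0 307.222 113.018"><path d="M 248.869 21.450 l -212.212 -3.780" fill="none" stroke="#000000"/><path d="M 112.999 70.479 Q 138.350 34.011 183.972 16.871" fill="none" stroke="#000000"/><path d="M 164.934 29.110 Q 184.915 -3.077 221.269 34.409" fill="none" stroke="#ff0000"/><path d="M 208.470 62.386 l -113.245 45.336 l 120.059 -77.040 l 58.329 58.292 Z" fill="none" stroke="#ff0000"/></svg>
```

G21
G90
G0 X248.869 Y91.568
M3 S179
G1 X36.657 Y95.348 F3356
M5
G0 X112.999 Y42.539
M3 S179
G1 X122.012 Y54.158 F3356
G1 X132.152 Y64.703
G1 X143.418 Y74.175
G1 X155.810 Y82.573
G1 X169.328 Y89.897
G1 X183.972 Y96.147
M5
G0 X164.934 Y83.908
M3 S783
G1 X172.049 Y92.702 F1180
G1 X180.074 Y97.625
G1 X189.008 Y98.677
G1 X198.852 Y95.858
G1 X209.606 Y89.169
G1 X221.269 Y78.609
M5
G0 X208.470 Y50.632
M3 S783
G1 X95.225 Y5.296 F1180
G1 X215.284 Y82.336
G1 X273.613 Y24.044
G1 X208.470 Y50.632
M5
G0 X0.000 Y0.000

Since the viewBox matches the mm dimensions, user units are millimetres directly. The only transform is the Y-flip y_m = 113.018 − y_svg.

Shape 1 is a line segment drawn with `<path>`. Its stroke #000000 means engrave at S179, F3356. After flipping Y the toolpath is (248.869,91.568) → (36.657,95.348).

Shape 2 is a quadratic bezier drawn with `<path>`. Its stroke #000000 means engrave at S179, F3356. After flipping Y the toolpath is (112.999,42.539) → (122.012,54.158) → (132.152,64.703) → (143.418,74.175) → (155.810,82.573) → (169.328,89.897) → (183.972,96.147).

Shape 3 is a quadratic bezier drawn with `<path>`. Its stroke #ff0000 means cut at S783, F1180. After flipping Y the toolpath is (164.934,83.908) → (172.049,92.702) → (180.074,97.625) → (189.008,98.677) → (198.852,95.858) → (209.606,89.169) → (221.269,78.609).

Shape 4 is a closed polygon drawn with `<path>`. Its stroke #ff0000 means cut at S783, F1180. After flipping Y the toolpath is (208.470,50.632) → (95.225,5.296) → (215.284,82.336) → (273.613,24.044) → (208.470,50.632), returning to the start.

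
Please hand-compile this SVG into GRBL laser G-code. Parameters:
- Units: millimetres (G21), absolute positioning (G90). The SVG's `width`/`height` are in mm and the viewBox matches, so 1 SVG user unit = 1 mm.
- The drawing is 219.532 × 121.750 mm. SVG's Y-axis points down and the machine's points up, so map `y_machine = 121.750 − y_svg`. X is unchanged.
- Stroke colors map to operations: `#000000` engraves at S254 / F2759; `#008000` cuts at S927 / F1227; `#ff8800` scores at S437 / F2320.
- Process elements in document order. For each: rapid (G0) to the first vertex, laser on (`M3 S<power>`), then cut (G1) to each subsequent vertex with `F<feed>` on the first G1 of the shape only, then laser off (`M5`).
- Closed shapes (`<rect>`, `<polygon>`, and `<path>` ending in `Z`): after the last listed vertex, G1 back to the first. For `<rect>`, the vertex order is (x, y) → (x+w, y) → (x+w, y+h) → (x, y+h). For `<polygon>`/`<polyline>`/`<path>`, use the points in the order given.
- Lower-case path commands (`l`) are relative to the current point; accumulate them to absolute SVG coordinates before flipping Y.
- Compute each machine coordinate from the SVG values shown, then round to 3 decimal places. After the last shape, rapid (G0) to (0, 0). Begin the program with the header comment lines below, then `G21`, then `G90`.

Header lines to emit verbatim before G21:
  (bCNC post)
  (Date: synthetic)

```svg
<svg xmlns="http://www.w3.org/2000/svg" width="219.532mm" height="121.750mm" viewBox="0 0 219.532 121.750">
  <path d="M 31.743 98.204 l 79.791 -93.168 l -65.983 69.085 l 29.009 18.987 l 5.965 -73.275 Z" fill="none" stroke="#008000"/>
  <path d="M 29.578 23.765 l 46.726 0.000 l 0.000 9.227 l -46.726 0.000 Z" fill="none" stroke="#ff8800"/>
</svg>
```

(bCNC post)
(Date: synthetic)
G21
G90
G0 X31.743 Y23.546
M3 S927
G1 X111.534 Y116.714 F1227
G1 X45.551 Y47.629
G1 X74.560 Y28.642
G1 X80.525 Y101.917
G1 X31.743 Y23.546
M5
G0 X29.578 Y97.985
M3 S437
G1 X76.304 Y97.985 F2320
G1 X76.304 Y88.758
G1 X29.578 Y88.758
G1 X29.578 Y97.985
M5
G0 X0.000 Y0.000

Since the viewBox matches the mm dimensions, user units are millimetres directly. The only transform is the Y-flip y_m = 121.750 − y_svg.

Shape 1 is a closed polygon drawn with `<path>`. Its stroke #008000 means cut at S927, F1227. After flipping Y the toolpath is (31.743,23.546) → (111.534,116.714) → (45.551,47.629) → (74.560,28.642) → (80.525,101.917) → (31.743,23.546), returning to the start.

Shape 2 is a rectangle drawn with `<path>`. Its stroke #ff8800 means score at S437, F2320. After flipping Y the toolpath is (29.578,97.985) → (76.304,97.985) → (76.304,88.758) → (29.578,88.758) → (29.578,97.985), returning to the start.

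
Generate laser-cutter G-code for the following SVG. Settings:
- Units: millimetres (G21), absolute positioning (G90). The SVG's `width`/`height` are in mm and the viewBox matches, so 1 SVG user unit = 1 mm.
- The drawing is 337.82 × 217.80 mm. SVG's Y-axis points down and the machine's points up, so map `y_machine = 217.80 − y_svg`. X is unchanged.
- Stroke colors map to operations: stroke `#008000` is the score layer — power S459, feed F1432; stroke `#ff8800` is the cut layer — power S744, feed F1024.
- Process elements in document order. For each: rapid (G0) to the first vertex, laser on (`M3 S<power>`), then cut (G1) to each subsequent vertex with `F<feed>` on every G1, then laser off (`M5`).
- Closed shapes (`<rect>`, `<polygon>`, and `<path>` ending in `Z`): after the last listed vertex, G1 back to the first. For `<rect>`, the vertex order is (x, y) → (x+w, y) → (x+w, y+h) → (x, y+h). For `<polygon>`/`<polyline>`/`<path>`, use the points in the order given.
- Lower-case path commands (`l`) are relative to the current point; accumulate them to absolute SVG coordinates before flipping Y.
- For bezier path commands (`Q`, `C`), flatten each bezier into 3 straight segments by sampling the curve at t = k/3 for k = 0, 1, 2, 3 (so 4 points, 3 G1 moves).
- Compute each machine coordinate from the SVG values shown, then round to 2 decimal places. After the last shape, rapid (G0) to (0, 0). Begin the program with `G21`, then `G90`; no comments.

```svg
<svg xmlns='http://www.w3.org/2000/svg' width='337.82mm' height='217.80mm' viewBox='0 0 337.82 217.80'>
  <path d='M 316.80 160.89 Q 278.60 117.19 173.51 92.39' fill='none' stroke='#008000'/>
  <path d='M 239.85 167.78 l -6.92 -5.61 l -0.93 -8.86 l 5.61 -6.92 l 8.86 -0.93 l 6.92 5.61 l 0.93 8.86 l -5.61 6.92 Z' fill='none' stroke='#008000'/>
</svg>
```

1 u = 1 mm; y_m = 217.80 − y.

[1] `<path>` quadratic bezier, #008000→score S459 F1432: (316.80,56.91) → (283.90,83.94) → (236.14,106.78) → (173.51,125.41)

[2] `<path>` regular polygon, #008000→score S459 F1432: (239.85,50.02) → (232.93,55.63) → (232.00,64.49) → (237.61,71.41) → (246.47,72.34) → (253.39,66.73) → (254.32,57.87) → (248.71,50.95) → (239.85,50.02) (closed)

G21
G90
G0 X316.80 Y56.91
M3 S459
G1 X283.90 Y83.94 F1432
G1 X236.14 Y106.78 F1432
G1 X173.51 Y125.41 F1432
M5
G0 X239.85 Y50.02
M3 S459
G1 X232.93 Y55.63 F1432
G1 X232.00 Y64.49 F1432
G1 X237.61 Y71.41 F1432
G1 X246.47 Y72.34 F1432
G1 X253.39 Y66.73 F1432
G1 X254.32 Y57.87 F1432
G1 X248.71 Y50.95 F1432
G1 X239.85 Y50.02 F1432
M5
G0 X0.00 Y0.00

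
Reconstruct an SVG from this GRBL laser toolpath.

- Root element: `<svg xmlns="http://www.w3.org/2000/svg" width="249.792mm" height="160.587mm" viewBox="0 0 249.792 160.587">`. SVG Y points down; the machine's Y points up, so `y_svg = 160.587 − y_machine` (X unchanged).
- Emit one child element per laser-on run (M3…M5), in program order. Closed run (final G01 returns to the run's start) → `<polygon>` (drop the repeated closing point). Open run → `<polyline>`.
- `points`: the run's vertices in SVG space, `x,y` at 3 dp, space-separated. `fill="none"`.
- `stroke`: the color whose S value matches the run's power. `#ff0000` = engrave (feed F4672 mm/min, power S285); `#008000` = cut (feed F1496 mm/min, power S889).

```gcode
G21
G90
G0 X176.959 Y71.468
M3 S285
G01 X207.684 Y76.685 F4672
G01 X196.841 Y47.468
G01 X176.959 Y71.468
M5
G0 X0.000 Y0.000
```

<svg xmlns="http://www.w3.org/2000/svg" width="249.792mm" height="160.587mm" viewBox="0 0 249.792 160.587">
  <polygon points="176.959,89.119 207.684,83.902 196.841,113.119" fill="none" stroke="#ff0000"/>
</svg>

y_svg = 160.587 − y_m. Every run uses S285, so all elements get stroke `#ff0000` (engrave).

[1] closed run; points: 176.959,89.119 207.684,83.902 196.841,113.119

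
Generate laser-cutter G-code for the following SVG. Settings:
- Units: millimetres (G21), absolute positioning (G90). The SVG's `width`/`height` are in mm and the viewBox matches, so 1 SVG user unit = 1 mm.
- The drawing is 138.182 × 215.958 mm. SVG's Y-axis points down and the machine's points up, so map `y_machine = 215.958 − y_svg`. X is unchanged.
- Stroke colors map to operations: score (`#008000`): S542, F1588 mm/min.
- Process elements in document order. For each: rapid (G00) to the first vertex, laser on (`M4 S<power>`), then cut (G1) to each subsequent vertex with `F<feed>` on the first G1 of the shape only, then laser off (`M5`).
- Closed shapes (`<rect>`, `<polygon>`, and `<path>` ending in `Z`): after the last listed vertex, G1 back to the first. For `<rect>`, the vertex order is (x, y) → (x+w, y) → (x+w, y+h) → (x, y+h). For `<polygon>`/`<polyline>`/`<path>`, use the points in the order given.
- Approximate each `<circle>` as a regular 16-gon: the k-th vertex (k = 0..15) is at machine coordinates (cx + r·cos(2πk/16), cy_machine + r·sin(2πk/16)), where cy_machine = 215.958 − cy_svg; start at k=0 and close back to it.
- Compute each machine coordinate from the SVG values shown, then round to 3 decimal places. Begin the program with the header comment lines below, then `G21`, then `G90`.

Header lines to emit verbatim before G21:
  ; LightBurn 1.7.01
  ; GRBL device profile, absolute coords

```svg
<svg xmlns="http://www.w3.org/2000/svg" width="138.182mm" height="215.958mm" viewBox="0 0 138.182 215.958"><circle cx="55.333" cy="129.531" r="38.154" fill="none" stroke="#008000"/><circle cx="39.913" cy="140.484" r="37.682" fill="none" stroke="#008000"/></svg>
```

; LightBurn 1.7.01
; GRBL device profile, absolute coords
G21
G90
G00 X93.487 Y86.427
M4 S542
G1 X90.583 Y101.028 F1588
G1 X82.312 Y113.406
G1 X69.934 Y121.677
G1 X55.333 Y124.581
G1 X40.732 Y121.677
G1 X28.354 Y113.406
G1 X20.083 Y101.028
G1 X17.179 Y86.427
G1 X20.083 Y71.826
G1 X28.354 Y59.448
G1 X40.732 Y51.177
G1 X55.333 Y48.273
G1 X69.934 Y51.177
G1 X82.312 Y59.448
G1 X90.583 Y71.826
G1 X93.487 Y86.427
M5
G00 X77.595 Y75.474
M4 S542
G1 X74.727 Y89.894 F1588
G1 X66.558 Y102.119
G1 X54.333 Y110.288
G1 X39.913 Y113.156
G1 X25.493 Y110.288
G1 X13.268 Y102.119
G1 X5.099 Y89.894
G1 X2.231 Y75.474
G1 X5.099 Y61.054
G1 X13.268 Y48.829
G1 X25.493 Y40.660
G1 X39.913 Y37.792
G1 X54.333 Y40.660
G1 X66.558 Y48.829
G1 X74.727 Y61.054
G1 X77.595 Y75.474
M5

1 u = 1 mm; y_m = 215.958 − y.

[1] `<circle>` circle, #008000→score S542 F1588: (93.487,86.427) → (90.583,101.028) → (82.312,113.406) → (69.934,121.677) → (55.333,124.581) → (40.732,121.677) → (28.354,113.406) → (20.083,101.028) → (17.179,86.427) → (20.083,71.826) → (28.354,59.448) → (40.732,51.177) → (55.333,48.273) → (69.934,51.177) → (82.312,59.448) → (90.583,71.826) → (93.487,86.427) (closed)

[2] `<circle>` circle, #008000→score S542 F1588: (77.595,75.474) → (74.727,89.894) → (66.558,102.119) → (54.333,110.288) → (39.913,113.156) → (25.493,110.288) → (13.268,102.119) → (5.099,89.894) → (2.231,75.474) → (5.099,61.054) → (13.268,48.829) → (25.493,40.660) → (39.913,37.792) → (54.333,40.660) → (66.558,48.829) → (74.727,61.054) → (77.595,75.474) (closed)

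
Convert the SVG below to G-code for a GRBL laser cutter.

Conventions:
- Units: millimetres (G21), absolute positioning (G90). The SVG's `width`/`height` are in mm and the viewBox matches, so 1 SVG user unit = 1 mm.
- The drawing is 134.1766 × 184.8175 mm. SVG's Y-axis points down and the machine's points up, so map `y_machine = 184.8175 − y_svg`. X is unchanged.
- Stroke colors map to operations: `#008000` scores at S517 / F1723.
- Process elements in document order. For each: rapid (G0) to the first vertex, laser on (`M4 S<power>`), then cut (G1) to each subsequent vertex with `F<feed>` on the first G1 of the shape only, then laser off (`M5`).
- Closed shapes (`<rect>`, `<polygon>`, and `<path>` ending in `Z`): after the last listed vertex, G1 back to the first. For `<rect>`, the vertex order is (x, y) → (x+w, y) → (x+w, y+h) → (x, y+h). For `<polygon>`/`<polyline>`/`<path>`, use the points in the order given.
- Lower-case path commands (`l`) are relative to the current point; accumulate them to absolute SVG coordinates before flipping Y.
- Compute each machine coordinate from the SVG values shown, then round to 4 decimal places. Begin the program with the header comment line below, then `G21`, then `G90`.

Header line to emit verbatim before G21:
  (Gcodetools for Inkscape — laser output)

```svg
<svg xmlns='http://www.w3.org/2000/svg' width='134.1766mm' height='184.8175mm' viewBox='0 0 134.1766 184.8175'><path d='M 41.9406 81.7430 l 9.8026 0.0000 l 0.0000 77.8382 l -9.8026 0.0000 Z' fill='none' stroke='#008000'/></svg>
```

viewBox `0 0 134.1766 184.8175` with mm width/height → 1 unit = 1 mm. Flip: y_m = 184.8175 − y_svg.

**Shape 1** — `<path>` rectangle, stroke `#008000` → score (S517, F1723). Machine vertices: (41.9406,103.0745) → (51.7432,103.0745) → (51.7432,25.2363) → (41.9406,25.2363) → (41.9406,103.0745). Closed: final G1 returns to the first vertex.

(Gcodetools for Inkscape — laser output)
G21
G90
G0 X41.9406 Y103.0745
M4 S517
G1 X51.7432 Y103.0745 F1723
G1 X51.7432 Y25.2363
G1 X41.9406 Y25.2363
G1 X41.9406 Y103.0745
M5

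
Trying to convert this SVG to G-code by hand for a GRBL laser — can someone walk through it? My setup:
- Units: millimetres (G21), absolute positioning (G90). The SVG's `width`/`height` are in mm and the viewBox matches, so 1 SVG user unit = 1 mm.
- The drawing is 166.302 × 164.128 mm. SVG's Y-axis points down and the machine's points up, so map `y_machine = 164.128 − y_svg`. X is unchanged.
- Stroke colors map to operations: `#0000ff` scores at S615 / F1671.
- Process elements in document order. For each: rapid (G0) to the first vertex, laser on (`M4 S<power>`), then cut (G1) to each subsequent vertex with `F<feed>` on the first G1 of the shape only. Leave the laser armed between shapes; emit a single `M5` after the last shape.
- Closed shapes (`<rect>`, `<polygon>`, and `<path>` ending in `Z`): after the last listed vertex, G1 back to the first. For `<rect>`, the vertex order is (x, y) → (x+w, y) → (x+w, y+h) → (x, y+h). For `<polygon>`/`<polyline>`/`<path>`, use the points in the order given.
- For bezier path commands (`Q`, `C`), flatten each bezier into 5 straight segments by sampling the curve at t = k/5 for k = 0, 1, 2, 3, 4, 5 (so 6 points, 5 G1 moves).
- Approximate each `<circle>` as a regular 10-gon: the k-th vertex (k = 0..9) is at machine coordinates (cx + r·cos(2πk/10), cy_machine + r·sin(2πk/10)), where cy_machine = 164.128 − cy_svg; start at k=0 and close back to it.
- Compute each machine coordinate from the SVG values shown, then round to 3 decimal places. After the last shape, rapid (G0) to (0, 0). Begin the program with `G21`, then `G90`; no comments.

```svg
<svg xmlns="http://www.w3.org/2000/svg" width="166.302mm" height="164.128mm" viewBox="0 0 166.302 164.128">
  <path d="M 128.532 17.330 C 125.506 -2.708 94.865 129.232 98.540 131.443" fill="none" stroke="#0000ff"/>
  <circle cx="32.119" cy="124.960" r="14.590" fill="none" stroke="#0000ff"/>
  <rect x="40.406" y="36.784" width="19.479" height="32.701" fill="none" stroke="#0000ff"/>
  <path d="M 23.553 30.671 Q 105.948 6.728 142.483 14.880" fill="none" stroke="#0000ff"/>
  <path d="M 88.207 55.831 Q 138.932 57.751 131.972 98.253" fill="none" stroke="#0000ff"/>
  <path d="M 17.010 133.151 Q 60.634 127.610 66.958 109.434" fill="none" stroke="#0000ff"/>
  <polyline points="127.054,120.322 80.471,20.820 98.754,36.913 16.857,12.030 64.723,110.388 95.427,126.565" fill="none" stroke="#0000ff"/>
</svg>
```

Since the viewBox matches the mm dimensions, user units are millimetres directly. The only transform is the Y-flip y_m = 164.128 − y_svg.

Shape 1 is a cubic bezier drawn with `<path>`. Its stroke #0000ff means score at S615, F1671. After flipping Y the toolpath is (128.532,146.798) → (123.898,142.837) → (115.609,115.923) → (106.638,79.579) → (99.957,47.325) → (98.540,32.685).

Shape 2 is a circle drawn with `<circle>`. Its stroke #0000ff means score at S615, F1671. After flipping Y the toolpath is (46.709,39.168) → (43.923,47.744) → (36.628,53.044) → (27.610,53.044) → (20.315,47.744) → (17.529,39.168) → (20.315,30.592) → (27.610,25.292) → (36.628,25.292) → (43.923,30.592) → (46.709,39.168), returning to the start.

Shape 3 is a rectangle drawn with `<rect>`. Its stroke #0000ff means score at S615, F1671. After flipping Y the toolpath is (40.406,127.344) → (59.885,127.344) → (59.885,94.643) → (40.406,94.643) → (40.406,127.344), returning to the start.

Shape 4 is a quadratic bezier drawn with `<path>`. Its stroke #0000ff means score at S615, F1671. After flipping Y the toolpath is (23.553,133.457) → (54.677,141.750) → (82.131,147.476) → (105.917,150.634) → (126.035,151.225) → (142.483,149.248).

Shape 5 is a quadratic bezier drawn with `<path>`. Its stroke #0000ff means score at S615, F1671. After flipping Y the toolpath is (88.207,108.297) → (106.190,105.986) → (119.557,100.588) → (128.310,92.103) → (132.449,80.533) → (131.972,65.875).

Shape 6 is a quadratic bezier drawn with `<path>`. Its stroke #0000ff means score at S615, F1671. After flipping Y the toolpath is (17.010,30.977) → (32.968,33.699) → (45.941,37.431) → (55.931,42.175) → (62.936,47.929) → (66.958,54.694).

Shape 7 is a open polyline drawn with `<polyline>`. Its stroke #0000ff means score at S615, F1671. After flipping Y the toolpath is (127.054,43.806) → (80.471,143.308) → (98.754,127.215) → (16.857,152.098) → (64.723,53.740) → (95.427,37.563).

G21
G90
G0 X128.532 Y146.798
M4 S615
G1 X123.898 Y142.837 F1671
G1 X115.609 Y115.923
G1 X106.638 Y79.579
G1 X99.957 Y47.325
G1 X98.540 Y32.685
G0 X46.709 Y39.168
M4 S615
G1 X43.923 Y47.744 F1671
G1 X36.628 Y53.044
G1 X27.610 Y53.044
G1 X20.315 Y47.744
G1 X17.529 Y39.168
G1 X20.315 Y30.592
G1 X27.610 Y25.292
G1 X36.628 Y25.292
G1 X43.923 Y30.592
G1 X46.709 Y39.168
G0 X40.406 Y127.344
M4 S615
G1 X59.885 Y127.344 F1671
G1 X59.885 Y94.643
G1 X40.406 Y94.643
G1 X40.406 Y127.344
G0 X23.553 Y133.457
M4 S615
G1 X54.677 Y141.750 F1671
G1 X82.131 Y147.476
G1 X105.917 Y150.634
G1 X126.035 Y151.225
G1 X142.483 Y149.248
G0 X88.207 Y108.297
M4 S615
G1 X106.190 Y105.986 F1671
G1 X119.557 Y100.588
G1 X128.310 Y92.103
G1 X132.449 Y80.533
G1 X131.972 Y65.875
G0 X17.010 Y30.977
M4 S615
G1 X32.968 Y33.699 F1671
G1 X45.941 Y37.431
G1 X55.931 Y42.175
G1 X62.936 Y47.929
G1 X66.958 Y54.694
G0 X127.054 Y43.806
M4 S615
G1 X80.471 Y143.308 F1671
G1 X98.754 Y127.215
G1 X16.857 Y152.098
G1 X64.723 Y53.740
G1 X95.427 Y37.563
M5
G0 X0.000 Y0.000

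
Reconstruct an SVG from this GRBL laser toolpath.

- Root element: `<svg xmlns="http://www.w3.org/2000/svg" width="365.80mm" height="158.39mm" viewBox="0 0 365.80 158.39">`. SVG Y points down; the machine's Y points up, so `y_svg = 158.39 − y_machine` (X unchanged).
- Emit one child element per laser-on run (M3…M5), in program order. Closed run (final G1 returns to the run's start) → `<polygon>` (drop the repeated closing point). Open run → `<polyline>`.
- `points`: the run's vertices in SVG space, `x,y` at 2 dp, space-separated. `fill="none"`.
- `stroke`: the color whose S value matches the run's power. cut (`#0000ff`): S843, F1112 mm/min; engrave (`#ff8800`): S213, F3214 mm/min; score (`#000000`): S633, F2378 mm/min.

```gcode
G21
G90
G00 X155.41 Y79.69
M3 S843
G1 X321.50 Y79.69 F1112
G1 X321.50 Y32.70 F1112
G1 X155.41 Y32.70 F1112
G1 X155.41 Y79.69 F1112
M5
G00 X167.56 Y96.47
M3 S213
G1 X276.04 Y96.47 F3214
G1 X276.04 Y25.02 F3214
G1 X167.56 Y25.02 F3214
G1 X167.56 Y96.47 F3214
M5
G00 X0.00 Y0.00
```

Machine Y-up, SVG Y-down with viewBox height 158.39, so y_svg = 158.39 − y_machine; X carries over.

Run 1: power S843 maps to stroke `#0000ff` (cut). The run returns to its start, so emit a `<polygon>` with points (Y-flipped): 155.41,78.70 321.50,78.70 321.50,125.69 155.41,125.69.

Run 2: power S213 maps to stroke `#ff8800` (engrave). The run returns to its start, so emit a `<polygon>` with points (Y-flipped): 167.56,61.92 276.04,61.92 276.04,133.37 167.56,133.37.

<svg xmlns="http://www.w3.org/2000/svg" width="365.80mm" height="158.39mm" viewBox="0 0 365.80 158.39">
  <polygon points="155.41,78.70 321.50,78.70 321.50,125.69 155.41,125.69" fill="none" stroke="#0000ff"/>
  <polygon points="167.56,61.92 276.04,61.92 276.04,133.37 167.56,133.37" fill="none" stroke="#ff8800"/>
</svg>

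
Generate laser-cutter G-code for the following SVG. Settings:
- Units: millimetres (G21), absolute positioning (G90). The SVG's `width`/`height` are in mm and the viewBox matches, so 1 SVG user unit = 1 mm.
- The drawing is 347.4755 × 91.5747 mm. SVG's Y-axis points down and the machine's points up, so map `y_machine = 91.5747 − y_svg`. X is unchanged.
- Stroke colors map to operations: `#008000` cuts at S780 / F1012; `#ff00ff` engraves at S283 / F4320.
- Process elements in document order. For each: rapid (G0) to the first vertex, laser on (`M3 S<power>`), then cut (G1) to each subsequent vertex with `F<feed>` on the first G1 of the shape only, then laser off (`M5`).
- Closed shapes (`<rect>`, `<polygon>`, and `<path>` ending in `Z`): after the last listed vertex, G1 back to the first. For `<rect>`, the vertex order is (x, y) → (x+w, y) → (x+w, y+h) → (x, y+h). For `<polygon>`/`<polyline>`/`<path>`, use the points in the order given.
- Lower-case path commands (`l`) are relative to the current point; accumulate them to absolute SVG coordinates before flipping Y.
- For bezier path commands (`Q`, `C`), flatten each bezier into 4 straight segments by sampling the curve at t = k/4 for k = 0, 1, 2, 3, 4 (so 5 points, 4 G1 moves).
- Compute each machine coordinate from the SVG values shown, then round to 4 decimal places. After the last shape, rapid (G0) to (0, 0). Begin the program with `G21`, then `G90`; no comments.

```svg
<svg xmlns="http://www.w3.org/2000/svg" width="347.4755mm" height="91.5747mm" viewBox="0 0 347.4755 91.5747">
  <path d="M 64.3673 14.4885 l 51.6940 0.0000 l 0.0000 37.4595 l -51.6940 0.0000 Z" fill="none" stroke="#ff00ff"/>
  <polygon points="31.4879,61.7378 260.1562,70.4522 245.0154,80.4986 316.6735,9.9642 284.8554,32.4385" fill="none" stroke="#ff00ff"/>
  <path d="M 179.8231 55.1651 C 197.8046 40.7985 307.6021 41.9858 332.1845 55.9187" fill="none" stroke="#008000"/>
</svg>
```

G21
G90
G0 X64.3673 Y77.0862
M3 S283
G1 X116.0613 Y77.0862 F4320
G1 X116.0613 Y39.6267
G1 X64.3673 Y39.6267
G1 X64.3673 Y77.0862
M5
G0 X31.4879 Y29.8369
M3 S283
G1 X260.1562 Y21.1225 F4320
G1 X245.0154 Y11.0761
G1 X316.6735 Y81.6105
G1 X284.8554 Y59.1362
G1 X31.4879 Y29.8369
M5
G0 X179.8231 Y36.4096
M3 S780
G1 X207.7586 Y44.3121 F1012
G1 X253.5285 Y46.6451
G1 X300.5360 Y43.6720
G1 X332.1845 Y35.6560
M5
G0 X0.0000 Y0.0000

1 u = 1 mm; y_m = 91.5747 − y.

[1] `<path>` rectangle, #ff00ff→engrave S283 F4320: (64.3673,77.0862) → (116.0613,77.0862) → (116.0613,39.6267) → (64.3673,39.6267) → (64.3673,77.0862) (closed)

[2] `<polygon>` closed polygon, #ff00ff→engrave S283 F4320: (31.4879,29.8369) → (260.1562,21.1225) → (245.0154,11.0761) → (316.6735,81.6105) → (284.8554,59.1362) → (31.4879,29.8369) (closed)

[3] `<path>` cubic bezier, #008000→cut S780 F1012: (179.8231,36.4096) → (207.7586,44.3121) → (253.5285,46.6451) → (300.5360,43.6720) → (332.1845,35.6560)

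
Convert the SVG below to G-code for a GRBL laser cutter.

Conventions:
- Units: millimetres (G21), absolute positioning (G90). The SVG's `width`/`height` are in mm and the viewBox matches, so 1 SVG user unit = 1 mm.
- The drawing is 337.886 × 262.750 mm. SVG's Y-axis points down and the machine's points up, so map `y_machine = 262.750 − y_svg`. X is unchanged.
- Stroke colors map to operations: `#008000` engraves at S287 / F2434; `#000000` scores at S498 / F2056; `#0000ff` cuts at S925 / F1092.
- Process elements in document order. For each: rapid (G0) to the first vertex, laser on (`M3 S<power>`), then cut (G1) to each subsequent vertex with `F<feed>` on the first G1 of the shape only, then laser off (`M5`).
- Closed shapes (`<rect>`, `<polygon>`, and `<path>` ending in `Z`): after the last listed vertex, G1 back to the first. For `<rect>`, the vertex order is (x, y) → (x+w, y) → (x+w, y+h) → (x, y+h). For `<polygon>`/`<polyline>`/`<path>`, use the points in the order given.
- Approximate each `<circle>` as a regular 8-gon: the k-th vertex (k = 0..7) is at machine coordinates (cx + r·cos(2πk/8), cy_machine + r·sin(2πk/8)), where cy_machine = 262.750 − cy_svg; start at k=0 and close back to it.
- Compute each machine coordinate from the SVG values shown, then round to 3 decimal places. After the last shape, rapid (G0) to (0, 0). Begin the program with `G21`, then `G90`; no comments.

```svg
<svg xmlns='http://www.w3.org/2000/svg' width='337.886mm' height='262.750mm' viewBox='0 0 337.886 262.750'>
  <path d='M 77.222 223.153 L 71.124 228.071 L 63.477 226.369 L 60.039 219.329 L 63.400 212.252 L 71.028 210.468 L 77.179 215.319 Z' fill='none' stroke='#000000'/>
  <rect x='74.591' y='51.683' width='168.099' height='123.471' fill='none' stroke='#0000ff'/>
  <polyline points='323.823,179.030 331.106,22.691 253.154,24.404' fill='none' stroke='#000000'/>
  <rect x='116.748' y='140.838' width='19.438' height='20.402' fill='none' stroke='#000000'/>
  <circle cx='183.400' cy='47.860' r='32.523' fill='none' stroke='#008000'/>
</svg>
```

G21
G90
G0 X77.222 Y39.597
M3 S498
G1 X71.124 Y34.679 F2056
G1 X63.477 Y36.381
G1 X60.039 Y43.421
G1 X63.400 Y50.498
G1 X71.028 Y52.282
G1 X77.179 Y47.431
G1 X77.222 Y39.597
M5
G0 X74.591 Y211.067
M3 S925
G1 X242.690 Y211.067 F1092
G1 X242.690 Y87.596
G1 X74.591 Y87.596
G1 X74.591 Y211.067
M5
G0 X323.823 Y83.720
M3 S498
G1 X331.106 Y240.059 F2056
G1 X253.154 Y238.346
M5
G0 X116.748 Y121.912
M3 S498
G1 X136.186 Y121.912 F2056
G1 X136.186 Y101.510
G1 X116.748 Y101.510
G1 X116.748 Y121.912
M5
G0 X215.923 Y214.890
M3 S287
G1 X206.397 Y237.887 F2434
G1 X183.400 Y247.413
G1 X160.403 Y237.887
G1 X150.877 Y214.890
G1 X160.403 Y191.893
G1 X183.400 Y182.367
G1 X206.397 Y191.893
G1 X215.923 Y214.890
M5
G0 X0.000 Y0.000

1 u = 1 mm; y_m = 262.750 − y.

[1] `<path>` regular polygon, #000000→score S498 F2056: (77.222,39.597) → (71.124,34.679) → (63.477,36.381) → (60.039,43.421) → (63.400,50.498) → (71.028,52.282) → (77.179,47.431) → (77.222,39.597) (closed)

[2] `<rect>` rectangle, #0000ff→cut S925 F1092: (74.591,211.067) → (242.690,211.067) → (242.690,87.596) → (74.591,87.596) → (74.591,211.067) (closed)

[3] `<polyline>` open polyline, #000000→score S498 F2056: (323.823,83.720) → (331.106,240.059) → (253.154,238.346)

[4] `<rect>` rectangle, #000000→score S498 F2056: (116.748,121.912) → (136.186,121.912) → (136.186,101.510) → (116.748,101.510) → (116.748,121.912) (closed)

[5] `<circle>` circle, #008000→engrave S287 F2434: (215.923,214.890) → (206.397,237.887) → (183.400,247.413) → (160.403,237.887) → (150.877,214.890) → (160.403,191.893) → (183.400,182.367) → (206.397,191.893) → (215.923,214.890) (closed)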